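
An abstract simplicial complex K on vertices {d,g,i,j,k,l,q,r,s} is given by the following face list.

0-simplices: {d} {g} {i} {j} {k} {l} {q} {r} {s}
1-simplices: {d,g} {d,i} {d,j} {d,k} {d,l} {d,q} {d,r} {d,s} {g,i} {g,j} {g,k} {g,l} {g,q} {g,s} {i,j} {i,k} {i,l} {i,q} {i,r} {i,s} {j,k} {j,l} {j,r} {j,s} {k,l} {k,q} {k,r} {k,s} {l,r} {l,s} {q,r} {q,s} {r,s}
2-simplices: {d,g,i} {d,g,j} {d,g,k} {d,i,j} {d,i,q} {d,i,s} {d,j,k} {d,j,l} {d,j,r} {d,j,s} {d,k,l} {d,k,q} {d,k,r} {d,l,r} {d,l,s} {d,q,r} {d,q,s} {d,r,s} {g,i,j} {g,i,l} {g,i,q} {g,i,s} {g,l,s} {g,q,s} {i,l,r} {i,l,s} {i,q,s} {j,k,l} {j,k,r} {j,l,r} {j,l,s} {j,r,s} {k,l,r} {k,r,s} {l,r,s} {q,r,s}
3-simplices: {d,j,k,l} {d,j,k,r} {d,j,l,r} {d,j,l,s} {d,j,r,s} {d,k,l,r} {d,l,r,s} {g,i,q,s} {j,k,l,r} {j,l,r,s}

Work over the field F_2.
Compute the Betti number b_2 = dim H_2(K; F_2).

n_0=9 n_1=33 n_2=36 n_3=10  [Z2]
∂1: piv[dg,di,dj,dk,dl,dq,dr,ds] rk=8  ker:gi,gj,gk,gl,gq,gs,ij,ik,il,iq,ir,is,jk,jl,jr,js,kl,kq,kr,ks,lr,ls,qr,qs,rs
∂2: piv[dgi,dgj,dgk,dij,diq,dis,djk,djl,djr,djs,dkl,dkq,dkr,dlr,dls,dqr,dqs,drs,gil,giq,gis,gls,ilr,krs] rk=24  ker:gij,gqs,ils,iqs,jkl,jkr,jlr,jls,jrs,klr,lrs,qrs
∂3: piv[djkl,djkr,djlr,djls,djrs,dklr,dlrs,giqs] rk=8  ker:jklr,jlrs
b_2=(36−24)−8=4

b_2=4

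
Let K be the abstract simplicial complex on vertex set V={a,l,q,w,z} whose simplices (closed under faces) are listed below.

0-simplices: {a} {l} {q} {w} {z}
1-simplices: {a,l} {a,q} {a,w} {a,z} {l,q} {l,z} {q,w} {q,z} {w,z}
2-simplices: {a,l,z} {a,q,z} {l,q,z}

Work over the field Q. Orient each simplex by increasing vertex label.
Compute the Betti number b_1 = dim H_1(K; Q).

n_0=5 n_1=9 n_2=3  [Q]
∂1: piv[al,aq,aw,az] rk=4  ker:lq,lz,qw,qz,wz
∂2: piv[alz,aqz,lqz] rk=3
b_1=(9−4)−3=2

b_1=2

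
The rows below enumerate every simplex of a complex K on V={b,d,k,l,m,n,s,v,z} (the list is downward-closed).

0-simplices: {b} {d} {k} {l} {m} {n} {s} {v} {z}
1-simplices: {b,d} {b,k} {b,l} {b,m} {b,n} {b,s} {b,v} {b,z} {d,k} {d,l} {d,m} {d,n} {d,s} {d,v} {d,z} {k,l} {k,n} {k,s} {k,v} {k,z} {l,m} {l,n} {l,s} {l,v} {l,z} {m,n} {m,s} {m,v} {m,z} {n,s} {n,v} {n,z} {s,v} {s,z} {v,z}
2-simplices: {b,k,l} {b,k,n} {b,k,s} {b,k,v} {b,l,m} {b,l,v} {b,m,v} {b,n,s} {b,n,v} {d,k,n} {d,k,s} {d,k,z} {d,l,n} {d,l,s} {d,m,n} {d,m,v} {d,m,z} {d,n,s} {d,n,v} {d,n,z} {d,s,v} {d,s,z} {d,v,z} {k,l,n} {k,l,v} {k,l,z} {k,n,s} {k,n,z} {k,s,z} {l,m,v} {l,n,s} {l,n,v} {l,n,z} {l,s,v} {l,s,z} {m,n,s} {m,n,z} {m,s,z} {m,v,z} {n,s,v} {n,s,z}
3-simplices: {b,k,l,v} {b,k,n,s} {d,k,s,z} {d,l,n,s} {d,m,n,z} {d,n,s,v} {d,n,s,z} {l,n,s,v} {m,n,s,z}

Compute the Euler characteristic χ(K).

n_0=9 n_1=35 n_2=41 n_3=9
χ=+9−35+41−9=6

χ(K)=6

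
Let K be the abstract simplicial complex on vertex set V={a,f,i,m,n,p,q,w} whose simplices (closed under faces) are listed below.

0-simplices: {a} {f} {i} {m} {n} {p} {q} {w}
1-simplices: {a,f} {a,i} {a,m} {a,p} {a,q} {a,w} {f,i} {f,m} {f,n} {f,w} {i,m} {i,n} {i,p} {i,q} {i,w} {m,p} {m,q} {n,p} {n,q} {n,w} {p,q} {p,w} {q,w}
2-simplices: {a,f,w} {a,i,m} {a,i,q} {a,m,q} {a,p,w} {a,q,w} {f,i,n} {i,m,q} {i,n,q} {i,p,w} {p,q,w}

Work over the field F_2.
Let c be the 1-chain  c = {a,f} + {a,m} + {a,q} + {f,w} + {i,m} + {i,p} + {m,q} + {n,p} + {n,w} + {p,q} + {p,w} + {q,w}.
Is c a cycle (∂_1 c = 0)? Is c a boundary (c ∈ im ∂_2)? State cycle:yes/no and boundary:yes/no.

cycle:no boundary:no

n_0=8 n_1=23 n_2=11  [Z2]
∂1: piv[af,ai,am,ap,aq,aw,fn] rk=7  ker:fi,fm,fw,im,in,ip,iq,iw,mp,mq,np,nq,nw,pq,pw,qw
∂2: piv[afw,aim,aiq,amq,apw,aqw,fin,inq,ipw,pqw] rk=10  ker:imq
∂1c = {a} + {m}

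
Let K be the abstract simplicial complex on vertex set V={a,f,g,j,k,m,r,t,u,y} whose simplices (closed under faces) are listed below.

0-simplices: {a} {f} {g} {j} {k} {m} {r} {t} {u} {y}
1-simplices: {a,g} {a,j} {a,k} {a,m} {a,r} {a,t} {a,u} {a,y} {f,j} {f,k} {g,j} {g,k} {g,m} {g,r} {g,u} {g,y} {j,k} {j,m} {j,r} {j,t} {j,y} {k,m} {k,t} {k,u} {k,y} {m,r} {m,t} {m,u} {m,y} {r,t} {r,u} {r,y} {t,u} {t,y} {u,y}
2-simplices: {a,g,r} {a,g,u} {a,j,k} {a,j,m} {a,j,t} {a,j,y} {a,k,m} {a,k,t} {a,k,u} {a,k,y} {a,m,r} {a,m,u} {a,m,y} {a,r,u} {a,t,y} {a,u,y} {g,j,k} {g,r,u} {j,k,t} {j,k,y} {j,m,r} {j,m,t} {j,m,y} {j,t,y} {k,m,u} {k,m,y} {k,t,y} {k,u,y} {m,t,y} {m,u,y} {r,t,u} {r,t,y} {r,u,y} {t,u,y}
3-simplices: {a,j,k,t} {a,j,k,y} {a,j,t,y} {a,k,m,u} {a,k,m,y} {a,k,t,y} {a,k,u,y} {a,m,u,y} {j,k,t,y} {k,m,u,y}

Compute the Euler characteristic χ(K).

n_0=10 n_1=35 n_2=34 n_3=10
χ=+10−35+34−10=-1

χ(K)=-1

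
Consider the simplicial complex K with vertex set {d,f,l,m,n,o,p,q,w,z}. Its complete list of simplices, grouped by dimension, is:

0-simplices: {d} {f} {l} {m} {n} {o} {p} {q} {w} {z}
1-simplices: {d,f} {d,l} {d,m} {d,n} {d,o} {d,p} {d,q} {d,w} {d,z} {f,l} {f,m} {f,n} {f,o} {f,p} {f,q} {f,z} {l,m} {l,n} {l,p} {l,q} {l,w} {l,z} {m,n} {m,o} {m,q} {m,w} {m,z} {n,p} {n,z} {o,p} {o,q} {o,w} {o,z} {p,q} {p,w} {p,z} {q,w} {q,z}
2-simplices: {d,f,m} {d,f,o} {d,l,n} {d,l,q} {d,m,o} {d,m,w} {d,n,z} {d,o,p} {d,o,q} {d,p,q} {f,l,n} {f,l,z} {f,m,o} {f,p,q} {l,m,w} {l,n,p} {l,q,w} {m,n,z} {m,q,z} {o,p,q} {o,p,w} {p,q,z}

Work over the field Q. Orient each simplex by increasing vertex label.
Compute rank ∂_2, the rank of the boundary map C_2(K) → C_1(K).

rank∂_2=20

n_0=10 n_1=38 n_2=22  [Q]
∂1: piv[df,dl,dm,dn,do,dp,dq,dw,dz] rk=9  ker:fl,fm,fn,fo,fp,fq,fz,lm,ln,lp,lq,lw,lz,mn,mo,mq,mw,mz,np,nz,op,oq,ow,oz,pq,pw,pz,qw,qz
∂2: piv[dfm,dfo,dln,dlq,dmo,dmw,dnz,dop,doq,dpq,fln,flz,fpq,lmw,lnp,lqw,mnz,mqz,opw,pqz] rk=20  ker:fmo,opq
rk∂_2=20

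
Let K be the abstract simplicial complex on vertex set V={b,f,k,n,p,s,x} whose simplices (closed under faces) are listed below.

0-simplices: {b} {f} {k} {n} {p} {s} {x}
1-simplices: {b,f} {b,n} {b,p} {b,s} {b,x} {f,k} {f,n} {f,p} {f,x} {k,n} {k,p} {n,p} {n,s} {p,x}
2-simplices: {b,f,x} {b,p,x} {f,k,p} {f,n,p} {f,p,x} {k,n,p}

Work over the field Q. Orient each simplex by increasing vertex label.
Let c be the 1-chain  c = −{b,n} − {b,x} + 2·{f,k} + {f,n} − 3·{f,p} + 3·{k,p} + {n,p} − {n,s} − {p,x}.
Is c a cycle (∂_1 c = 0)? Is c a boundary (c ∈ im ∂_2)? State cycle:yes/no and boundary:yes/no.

n_0=7 n_1=14 n_2=6  [Q]
∂1: piv[bf,bn,bp,bs,bx,fk] rk=6  ker:fn,fp,fx,kn,kp,np,ns,px
∂2: piv[bfx,bpx,fkp,fnp,fpx,knp] rk=6
∂1c = 2·{b} − {k} + 2·{p} − {s} − 2·{x}

cycle:no boundary:no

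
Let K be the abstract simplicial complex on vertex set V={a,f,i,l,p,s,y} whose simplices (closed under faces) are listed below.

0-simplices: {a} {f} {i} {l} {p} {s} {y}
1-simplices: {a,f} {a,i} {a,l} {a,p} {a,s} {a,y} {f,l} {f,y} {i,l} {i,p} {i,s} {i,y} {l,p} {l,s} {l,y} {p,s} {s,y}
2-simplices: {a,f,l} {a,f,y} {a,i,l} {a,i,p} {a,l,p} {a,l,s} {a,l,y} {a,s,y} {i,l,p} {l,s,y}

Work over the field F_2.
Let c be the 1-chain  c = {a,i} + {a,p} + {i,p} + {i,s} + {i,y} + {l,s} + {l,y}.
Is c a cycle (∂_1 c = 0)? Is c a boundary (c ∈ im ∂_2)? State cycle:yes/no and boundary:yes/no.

cycle:yes boundary:no

n_0=7 n_1=17 n_2=10  [Z2]
∂1: piv[af,ai,al,ap,as,ay] rk=6  ker:fl,fy,il,ip,is,iy,lp,ls,ly,ps,sy
∂2: piv[afl,afy,ail,aip,alp,als,aly,asy] rk=8  ker:ilp,lsy
∂1c = 0
c vs im∂2: residual ≠ 0 ⇒ not boundary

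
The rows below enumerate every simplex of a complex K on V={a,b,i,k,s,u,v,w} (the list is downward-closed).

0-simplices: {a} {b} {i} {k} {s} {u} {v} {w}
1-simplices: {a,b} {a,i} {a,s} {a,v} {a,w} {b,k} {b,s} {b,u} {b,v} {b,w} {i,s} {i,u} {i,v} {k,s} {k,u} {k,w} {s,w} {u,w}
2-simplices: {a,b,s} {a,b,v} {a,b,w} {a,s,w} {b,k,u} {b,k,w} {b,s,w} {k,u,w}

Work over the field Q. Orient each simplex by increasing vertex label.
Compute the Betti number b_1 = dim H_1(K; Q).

b_1=4

n_0=8 n_1=18 n_2=8  [Q]
∂1: piv[ab,ai,as,av,aw,bk,bu] rk=7  ker:bs,bv,bw,is,iu,iv,ks,ku,kw,sw,uw
∂2: piv[abs,abv,abw,asw,bku,bkw,kuw] rk=7  ker:bsw
b_1=(18−7)−7=4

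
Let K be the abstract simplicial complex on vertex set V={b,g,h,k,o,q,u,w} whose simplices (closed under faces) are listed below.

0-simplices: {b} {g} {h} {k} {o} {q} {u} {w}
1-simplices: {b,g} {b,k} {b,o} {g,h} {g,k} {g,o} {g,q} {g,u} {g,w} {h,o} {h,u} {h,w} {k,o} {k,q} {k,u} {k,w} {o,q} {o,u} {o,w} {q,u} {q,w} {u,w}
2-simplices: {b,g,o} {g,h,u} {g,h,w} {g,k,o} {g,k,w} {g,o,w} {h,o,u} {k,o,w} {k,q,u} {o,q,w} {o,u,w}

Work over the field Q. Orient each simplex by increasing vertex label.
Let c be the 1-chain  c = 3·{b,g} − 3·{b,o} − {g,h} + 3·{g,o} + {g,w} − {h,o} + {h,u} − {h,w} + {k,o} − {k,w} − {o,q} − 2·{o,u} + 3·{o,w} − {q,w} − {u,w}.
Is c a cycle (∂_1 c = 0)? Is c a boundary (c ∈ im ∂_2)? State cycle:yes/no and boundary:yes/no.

n_0=8 n_1=22 n_2=11  [Q]
∂1: piv[bg,bk,bo,gh,gq,gu,gw] rk=7  ker:gk,go,ho,hu,hw,ko,kq,ku,kw,oq,ou,ow,qu,qw,uw
∂2: piv[bgo,ghu,ghw,gko,gkw,gow,hou,kqu,oqw,ouw] rk=10  ker:kow
∂1c = 0
c vs im∂2: reduces to 0 ⇒ boundary

cycle:yes boundary:yes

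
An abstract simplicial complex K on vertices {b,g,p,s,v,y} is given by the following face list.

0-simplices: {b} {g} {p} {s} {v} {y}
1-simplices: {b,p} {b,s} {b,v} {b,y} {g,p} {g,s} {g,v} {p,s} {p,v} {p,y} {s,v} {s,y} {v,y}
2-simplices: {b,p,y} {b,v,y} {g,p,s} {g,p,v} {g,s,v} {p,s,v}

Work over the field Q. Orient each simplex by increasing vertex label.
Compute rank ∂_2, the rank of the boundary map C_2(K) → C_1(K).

n_0=6 n_1=13 n_2=6  [Q]
∂1: piv[bp,bs,bv,by,gp] rk=5  ker:gs,gv,ps,pv,py,sv,sy,vy
∂2: piv[bpy,bvy,gps,gpv,gsv] rk=5  ker:psv
rk∂_2=5

rank∂_2=5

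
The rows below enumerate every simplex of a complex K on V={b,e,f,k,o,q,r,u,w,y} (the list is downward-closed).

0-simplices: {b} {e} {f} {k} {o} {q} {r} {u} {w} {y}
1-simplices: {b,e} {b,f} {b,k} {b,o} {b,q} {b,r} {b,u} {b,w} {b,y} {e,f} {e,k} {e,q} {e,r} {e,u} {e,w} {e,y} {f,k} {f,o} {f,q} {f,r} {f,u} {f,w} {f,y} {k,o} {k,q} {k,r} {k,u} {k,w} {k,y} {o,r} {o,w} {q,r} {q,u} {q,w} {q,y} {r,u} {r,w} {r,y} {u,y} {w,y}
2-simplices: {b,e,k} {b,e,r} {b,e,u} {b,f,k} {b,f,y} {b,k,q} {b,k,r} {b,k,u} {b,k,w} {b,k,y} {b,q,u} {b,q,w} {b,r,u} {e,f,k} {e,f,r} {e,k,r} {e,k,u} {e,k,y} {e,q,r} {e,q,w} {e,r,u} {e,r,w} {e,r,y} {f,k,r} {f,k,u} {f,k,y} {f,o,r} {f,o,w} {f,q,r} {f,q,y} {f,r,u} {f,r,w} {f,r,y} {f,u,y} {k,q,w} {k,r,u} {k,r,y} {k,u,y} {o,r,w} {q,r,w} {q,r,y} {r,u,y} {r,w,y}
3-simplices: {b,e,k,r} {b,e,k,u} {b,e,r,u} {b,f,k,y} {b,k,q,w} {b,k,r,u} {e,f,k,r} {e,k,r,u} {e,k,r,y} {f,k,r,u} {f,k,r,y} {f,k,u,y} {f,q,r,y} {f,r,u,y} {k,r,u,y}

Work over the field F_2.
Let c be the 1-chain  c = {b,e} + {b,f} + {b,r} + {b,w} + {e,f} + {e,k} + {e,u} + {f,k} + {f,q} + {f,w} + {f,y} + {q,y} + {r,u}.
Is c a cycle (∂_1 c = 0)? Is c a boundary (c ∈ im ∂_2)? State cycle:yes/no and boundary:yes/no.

n_0=10 n_1=40 n_2=43 n_3=15  [Z2]
∂1: piv[be,bf,bk,bo,bq,br,bu,bw,by] rk=9  ker:ef,ek,eq,er,eu,ew,ey,fk,fo,fq,fr,fu,fw,fy,ko,kq,kr,ku,kw,ky,or,ow,qr,qu,qw,qy,ru,rw,ry,uy,wy
∂2: piv[bek,ber,beu,bfk,bfy,bkq,bkr,bku,bkw,bky,bqu,bqw,bru,efk,efr,eky,eqr,eqw,erw,ery,fku,for,fow,fqr,fqy,frw,fuy,rwy] rk=28  ker:ekr,eku,eru,fkr,fky,fru,fry,kqw,kru,kry,kuy,orw,qrw,qry,ruy
∂3: piv[bekr,beku,beru,bfky,bkqw,bkru,efkr,ekry,fkru,fkry,fkuy,fqry,fruy] rk=13  ker:ekru,kruy
∂1c = 0
c vs im∂2: residual ≠ 0 ⇒ not boundary

cycle:yes boundary:no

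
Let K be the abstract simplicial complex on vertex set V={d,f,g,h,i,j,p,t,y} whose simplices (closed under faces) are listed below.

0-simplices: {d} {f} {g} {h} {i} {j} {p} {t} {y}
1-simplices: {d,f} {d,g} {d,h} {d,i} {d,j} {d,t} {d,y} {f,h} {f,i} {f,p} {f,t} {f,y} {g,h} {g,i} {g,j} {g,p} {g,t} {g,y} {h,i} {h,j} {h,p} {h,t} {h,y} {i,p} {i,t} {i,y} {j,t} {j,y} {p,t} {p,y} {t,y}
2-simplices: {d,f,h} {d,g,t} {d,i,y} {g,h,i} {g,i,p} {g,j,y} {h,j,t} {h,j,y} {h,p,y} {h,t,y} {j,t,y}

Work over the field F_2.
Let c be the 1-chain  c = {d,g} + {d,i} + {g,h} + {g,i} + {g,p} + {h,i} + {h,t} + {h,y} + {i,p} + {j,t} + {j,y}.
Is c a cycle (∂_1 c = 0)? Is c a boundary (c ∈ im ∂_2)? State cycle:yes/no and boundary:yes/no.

cycle:yes boundary:no

n_0=9 n_1=31 n_2=11  [Z2]
∂1: piv[df,dg,dh,di,dj,dt,dy,fp] rk=8  ker:fh,fi,ft,fy,gh,gi,gj,gp,gt,gy,hi,hj,hp,ht,hy,ip,it,iy,jt,jy,pt,py,ty
∂2: piv[dfh,dgt,diy,ghi,gip,gjy,hjt,hjy,hpy,hty] rk=10  ker:jty
∂1c = 0
c vs im∂2: residual ≠ 0 ⇒ not boundary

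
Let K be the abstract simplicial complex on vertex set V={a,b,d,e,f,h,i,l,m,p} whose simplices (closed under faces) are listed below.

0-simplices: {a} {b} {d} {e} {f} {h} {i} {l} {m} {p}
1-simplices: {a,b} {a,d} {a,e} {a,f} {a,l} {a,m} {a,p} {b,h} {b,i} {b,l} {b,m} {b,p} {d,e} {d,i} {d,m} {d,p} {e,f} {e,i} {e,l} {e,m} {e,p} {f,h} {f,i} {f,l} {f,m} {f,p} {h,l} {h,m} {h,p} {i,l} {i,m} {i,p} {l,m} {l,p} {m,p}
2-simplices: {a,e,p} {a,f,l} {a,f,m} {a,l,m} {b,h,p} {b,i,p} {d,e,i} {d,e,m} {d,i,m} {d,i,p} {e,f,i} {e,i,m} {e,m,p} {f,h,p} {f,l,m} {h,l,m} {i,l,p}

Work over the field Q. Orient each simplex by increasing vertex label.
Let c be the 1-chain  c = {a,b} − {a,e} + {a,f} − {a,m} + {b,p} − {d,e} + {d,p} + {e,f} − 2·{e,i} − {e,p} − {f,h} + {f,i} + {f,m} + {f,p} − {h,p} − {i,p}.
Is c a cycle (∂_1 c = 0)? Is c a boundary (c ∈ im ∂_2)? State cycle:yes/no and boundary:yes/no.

n_0=10 n_1=35 n_2=17  [Q]
∂1: piv[ab,ad,ae,af,al,am,ap,bh,bi] rk=9  ker:bl,bm,bp,de,di,dm,dp,ef,ei,el,em,ep,fh,fi,fl,fm,fp,hl,hm,hp,il,im,ip,lm,lp,mp
∂2: piv[aep,afl,afm,alm,bhp,bip,dei,dem,dim,dip,efi,emp,fhp,hlm,ilp] rk=15  ker:eim,flm
∂1c = 0
c vs im∂2: residual ≠ 0 ⇒ not boundary

cycle:yes boundary:no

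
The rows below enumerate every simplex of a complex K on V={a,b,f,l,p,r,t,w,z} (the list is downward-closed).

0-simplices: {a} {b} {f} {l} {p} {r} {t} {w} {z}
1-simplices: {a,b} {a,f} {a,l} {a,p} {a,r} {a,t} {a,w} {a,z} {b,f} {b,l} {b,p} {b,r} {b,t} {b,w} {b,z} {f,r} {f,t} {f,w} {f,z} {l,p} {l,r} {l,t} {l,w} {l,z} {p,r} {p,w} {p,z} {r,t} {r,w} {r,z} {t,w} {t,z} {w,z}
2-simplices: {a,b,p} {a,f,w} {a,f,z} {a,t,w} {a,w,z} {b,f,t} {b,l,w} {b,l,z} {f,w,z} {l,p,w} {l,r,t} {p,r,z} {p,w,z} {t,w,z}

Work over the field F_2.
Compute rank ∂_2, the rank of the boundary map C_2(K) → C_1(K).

n_0=9 n_1=33 n_2=14  [Z2]
∂1: piv[ab,af,al,ap,ar,at,aw,az] rk=8  ker:bf,bl,bp,br,bt,bw,bz,fr,ft,fw,fz,lp,lr,lt,lw,lz,pr,pw,pz,rt,rw,rz,tw,tz,wz
∂2: piv[abp,afw,afz,atw,awz,bft,blw,blz,lpw,lrt,prz,pwz,twz] rk=13  ker:fwz
rk∂_2=13

rank∂_2=13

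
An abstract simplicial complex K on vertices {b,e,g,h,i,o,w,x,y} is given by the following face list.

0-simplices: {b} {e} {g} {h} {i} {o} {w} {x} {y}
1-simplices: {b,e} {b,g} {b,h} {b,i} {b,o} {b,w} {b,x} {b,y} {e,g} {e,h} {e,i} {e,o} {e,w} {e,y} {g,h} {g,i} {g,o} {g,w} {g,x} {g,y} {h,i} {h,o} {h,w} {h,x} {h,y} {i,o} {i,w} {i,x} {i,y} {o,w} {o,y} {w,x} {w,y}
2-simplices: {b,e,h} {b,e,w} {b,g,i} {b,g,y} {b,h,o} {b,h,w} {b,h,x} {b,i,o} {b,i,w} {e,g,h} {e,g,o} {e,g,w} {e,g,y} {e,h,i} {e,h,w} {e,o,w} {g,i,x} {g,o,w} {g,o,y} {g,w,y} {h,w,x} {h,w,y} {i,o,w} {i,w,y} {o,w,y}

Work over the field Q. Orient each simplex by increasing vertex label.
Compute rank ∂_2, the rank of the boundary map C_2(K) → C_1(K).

rank∂_2=22

n_0=9 n_1=33 n_2=25  [Q]
∂1: piv[be,bg,bh,bi,bo,bw,bx,by] rk=8  ker:eg,eh,ei,eo,ew,ey,gh,gi,go,gw,gx,gy,hi,ho,hw,hx,hy,io,iw,ix,iy,ow,oy,wx,wy
∂2: piv[beh,bew,bgi,bgy,bho,bhw,bhx,bio,biw,egh,ego,egw,egy,ehi,eow,gix,goy,gwy,hwx,hwy,iow,iwy] rk=22  ker:ehw,gow,owy
rk∂_2=22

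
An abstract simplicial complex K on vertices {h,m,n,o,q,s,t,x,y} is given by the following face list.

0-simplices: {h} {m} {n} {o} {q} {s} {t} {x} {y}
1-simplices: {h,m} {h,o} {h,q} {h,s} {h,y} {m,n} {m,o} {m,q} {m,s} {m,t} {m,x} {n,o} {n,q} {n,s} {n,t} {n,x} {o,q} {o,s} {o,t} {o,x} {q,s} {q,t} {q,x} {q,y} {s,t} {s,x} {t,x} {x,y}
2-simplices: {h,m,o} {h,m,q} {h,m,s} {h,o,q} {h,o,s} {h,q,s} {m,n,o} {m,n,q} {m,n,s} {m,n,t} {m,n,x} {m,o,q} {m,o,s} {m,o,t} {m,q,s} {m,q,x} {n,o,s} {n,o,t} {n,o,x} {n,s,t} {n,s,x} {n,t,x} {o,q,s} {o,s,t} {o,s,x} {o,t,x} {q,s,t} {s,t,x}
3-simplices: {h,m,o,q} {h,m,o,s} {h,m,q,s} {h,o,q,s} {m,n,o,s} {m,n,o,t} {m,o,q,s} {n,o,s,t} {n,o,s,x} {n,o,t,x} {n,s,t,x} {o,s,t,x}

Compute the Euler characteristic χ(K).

n_0=9 n_1=28 n_2=28 n_3=12
χ=+9−28+28−12=-3

χ(K)=-3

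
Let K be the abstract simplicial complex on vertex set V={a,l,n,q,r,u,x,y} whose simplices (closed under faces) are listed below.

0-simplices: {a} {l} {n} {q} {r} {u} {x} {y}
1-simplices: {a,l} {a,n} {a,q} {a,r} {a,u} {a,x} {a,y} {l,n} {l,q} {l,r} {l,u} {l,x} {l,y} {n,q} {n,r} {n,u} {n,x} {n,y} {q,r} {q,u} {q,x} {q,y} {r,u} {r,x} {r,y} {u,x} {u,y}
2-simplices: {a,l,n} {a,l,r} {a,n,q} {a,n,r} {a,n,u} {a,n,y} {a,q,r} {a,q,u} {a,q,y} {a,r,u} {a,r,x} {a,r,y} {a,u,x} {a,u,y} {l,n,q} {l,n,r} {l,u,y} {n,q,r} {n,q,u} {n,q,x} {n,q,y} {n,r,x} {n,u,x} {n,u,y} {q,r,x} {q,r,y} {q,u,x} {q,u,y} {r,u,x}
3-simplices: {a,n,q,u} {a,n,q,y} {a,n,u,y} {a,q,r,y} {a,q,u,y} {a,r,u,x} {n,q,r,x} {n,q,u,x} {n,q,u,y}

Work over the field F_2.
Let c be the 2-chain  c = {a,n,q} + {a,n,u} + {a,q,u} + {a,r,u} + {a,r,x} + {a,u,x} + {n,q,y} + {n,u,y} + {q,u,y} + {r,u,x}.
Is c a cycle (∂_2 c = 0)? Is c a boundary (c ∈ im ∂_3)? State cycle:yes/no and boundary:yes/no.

cycle:yes boundary:yes

n_0=8 n_1=27 n_2=29 n_3=9  [Z2]
∂1: piv[al,an,aq,ar,au,ax,ay] rk=7  ker:ln,lq,lr,lu,lx,ly,nq,nr,nu,nx,ny,qr,qu,qx,qy,ru,rx,ry,ux,uy
∂2: piv[aln,alr,anq,anr,anu,any,aqr,aqu,aqy,aru,arx,ary,aux,auy,lnq,luy,nqx,nrx] rk=18  ker:lnr,nqr,nqu,nqy,nux,nuy,qrx,qry,qux,quy,rux
∂3: piv[anqu,anqy,anuy,aqry,aquy,arux,nqrx,nqux] rk=8  ker:nquy
∂2c = 0
c vs im∂3: reduces to 0 ⇒ boundary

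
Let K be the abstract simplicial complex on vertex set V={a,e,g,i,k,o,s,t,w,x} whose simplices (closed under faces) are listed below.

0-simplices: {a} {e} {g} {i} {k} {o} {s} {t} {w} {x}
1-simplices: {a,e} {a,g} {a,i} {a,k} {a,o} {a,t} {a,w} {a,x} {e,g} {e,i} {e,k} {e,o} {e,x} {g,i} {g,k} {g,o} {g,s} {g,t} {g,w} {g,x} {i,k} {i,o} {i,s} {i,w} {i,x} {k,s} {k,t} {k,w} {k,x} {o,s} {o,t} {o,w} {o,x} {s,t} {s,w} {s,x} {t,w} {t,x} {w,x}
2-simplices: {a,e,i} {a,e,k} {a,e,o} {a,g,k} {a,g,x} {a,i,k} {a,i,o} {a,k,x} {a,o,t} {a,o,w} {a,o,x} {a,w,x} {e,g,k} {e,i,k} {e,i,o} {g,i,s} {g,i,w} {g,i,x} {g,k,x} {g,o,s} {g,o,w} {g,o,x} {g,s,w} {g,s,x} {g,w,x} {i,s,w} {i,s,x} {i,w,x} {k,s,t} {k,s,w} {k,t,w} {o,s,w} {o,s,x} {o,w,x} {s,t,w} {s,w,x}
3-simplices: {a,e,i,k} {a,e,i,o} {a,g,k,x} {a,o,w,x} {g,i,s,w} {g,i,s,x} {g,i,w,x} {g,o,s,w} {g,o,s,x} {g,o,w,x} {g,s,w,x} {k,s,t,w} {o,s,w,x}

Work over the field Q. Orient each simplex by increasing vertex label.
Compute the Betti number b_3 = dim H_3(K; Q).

b_3=1

n_0=10 n_1=39 n_2=36 n_3=13  [Q]
∂1: piv[ae,ag,ai,ak,ao,at,aw,ax,gs] rk=9  ker:eg,ei,ek,eo,ex,gi,gk,go,gt,gw,gx,ik,io,is,iw,ix,ks,kt,kw,kx,os,ot,ow,ox,st,sw,sx,tw,tx,wx
∂2: piv[aei,aek,aeo,agk,agx,aik,aio,akx,aot,aow,aox,awx,egk,gis,giw,gix,gos,gow,gox,gsw,gsx,kst,ksw,ktw] rk=24  ker:eik,eio,gkx,gwx,isw,isx,iwx,osw,osx,owx,stw,swx
∂3: piv[aeik,aeio,agkx,aowx,gisw,gisx,giwx,gosw,gosx,gowx,gswx,kstw] rk=12  ker:oswx
b_3=(13−12)−0=1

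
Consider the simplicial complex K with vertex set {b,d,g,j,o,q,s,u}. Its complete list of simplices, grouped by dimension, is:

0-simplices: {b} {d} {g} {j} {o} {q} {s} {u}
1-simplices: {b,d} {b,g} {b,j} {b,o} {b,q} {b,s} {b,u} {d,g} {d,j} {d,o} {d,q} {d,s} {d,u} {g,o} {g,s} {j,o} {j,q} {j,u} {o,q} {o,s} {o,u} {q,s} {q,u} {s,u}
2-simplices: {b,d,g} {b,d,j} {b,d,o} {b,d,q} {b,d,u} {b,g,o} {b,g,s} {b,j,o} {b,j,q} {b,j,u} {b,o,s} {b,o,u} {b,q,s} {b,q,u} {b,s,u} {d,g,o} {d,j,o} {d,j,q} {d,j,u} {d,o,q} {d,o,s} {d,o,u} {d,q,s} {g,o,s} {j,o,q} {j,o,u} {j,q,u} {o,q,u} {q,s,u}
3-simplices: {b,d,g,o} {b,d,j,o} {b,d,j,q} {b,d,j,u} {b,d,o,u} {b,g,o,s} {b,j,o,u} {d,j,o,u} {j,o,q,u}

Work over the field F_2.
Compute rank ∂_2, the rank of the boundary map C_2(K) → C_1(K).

n_0=8 n_1=24 n_2=29 n_3=9  [Z2]
∂1: piv[bd,bg,bj,bo,bq,bs,bu] rk=7  ker:dg,dj,do,dq,ds,du,go,gs,jo,jq,ju,oq,os,ou,qs,qu,su
∂2: piv[bdg,bdj,bdo,bdq,bdu,bgo,bgs,bjo,bjq,bju,bos,bou,bqs,bqu,bsu,doq,dos] rk=17  ker:dgo,djo,djq,dju,dou,dqs,gos,joq,jou,jqu,oqu,qsu
∂3: piv[bdgo,bdjo,bdjq,bdju,bdou,bgos,bjou,joqu] rk=8  ker:djou
rk∂_2=17

rank∂_2=17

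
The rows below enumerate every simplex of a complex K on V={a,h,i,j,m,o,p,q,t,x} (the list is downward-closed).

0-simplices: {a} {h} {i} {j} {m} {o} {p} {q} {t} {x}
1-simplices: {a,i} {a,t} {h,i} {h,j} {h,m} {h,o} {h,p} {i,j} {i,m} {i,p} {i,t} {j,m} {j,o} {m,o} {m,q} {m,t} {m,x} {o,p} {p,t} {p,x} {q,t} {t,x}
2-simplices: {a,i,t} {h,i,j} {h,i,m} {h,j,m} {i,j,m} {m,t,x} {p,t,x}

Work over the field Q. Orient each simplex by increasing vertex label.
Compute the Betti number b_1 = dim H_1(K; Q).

n_0=10 n_1=22 n_2=7  [Q]
∂1: piv[ai,at,hi,hj,hm,ho,hp,mq,mx] rk=9  ker:ij,im,ip,it,jm,jo,mo,mt,op,pt,px,qt,tx
∂2: piv[ait,hij,him,hjm,mtx,ptx] rk=6  ker:ijm
b_1=(22−9)−6=7

b_1=7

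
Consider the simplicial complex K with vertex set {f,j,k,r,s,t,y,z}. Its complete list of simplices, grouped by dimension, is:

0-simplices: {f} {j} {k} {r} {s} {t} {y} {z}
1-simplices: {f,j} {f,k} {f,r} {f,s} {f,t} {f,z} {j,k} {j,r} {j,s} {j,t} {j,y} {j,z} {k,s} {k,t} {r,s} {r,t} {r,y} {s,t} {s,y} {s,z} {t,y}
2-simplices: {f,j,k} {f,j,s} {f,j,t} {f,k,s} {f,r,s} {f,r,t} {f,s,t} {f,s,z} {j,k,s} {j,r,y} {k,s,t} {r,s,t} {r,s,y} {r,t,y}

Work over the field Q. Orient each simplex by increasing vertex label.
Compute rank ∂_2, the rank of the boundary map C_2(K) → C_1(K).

rank∂_2=12

n_0=8 n_1=21 n_2=14  [Q]
∂1: piv[fj,fk,fr,fs,ft,fz,jy] rk=7  ker:jk,jr,js,jt,jz,ks,kt,rs,rt,ry,st,sy,sz,ty
∂2: piv[fjk,fjs,fjt,fks,frs,frt,fst,fsz,jry,kst,rsy,rty] rk=12  ker:jks,rst
rk∂_2=12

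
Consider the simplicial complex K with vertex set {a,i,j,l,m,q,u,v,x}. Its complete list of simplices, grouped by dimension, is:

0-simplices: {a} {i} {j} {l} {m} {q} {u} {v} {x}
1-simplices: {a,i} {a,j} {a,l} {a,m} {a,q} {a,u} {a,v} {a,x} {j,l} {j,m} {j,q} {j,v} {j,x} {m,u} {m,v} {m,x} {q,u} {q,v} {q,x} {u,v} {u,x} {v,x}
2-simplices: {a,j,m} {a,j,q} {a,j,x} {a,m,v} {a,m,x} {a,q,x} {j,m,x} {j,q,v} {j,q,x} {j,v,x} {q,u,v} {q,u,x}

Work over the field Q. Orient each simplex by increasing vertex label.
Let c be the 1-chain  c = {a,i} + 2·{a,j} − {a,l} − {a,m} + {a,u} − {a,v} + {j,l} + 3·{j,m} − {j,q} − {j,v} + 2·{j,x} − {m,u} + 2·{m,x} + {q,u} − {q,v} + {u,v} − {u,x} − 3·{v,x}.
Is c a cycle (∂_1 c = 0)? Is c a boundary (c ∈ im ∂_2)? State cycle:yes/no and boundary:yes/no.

cycle:no boundary:no

n_0=9 n_1=22 n_2=12  [Q]
∂1: piv[ai,aj,al,am,aq,au,av,ax] rk=8  ker:jl,jm,jq,jv,jx,mu,mv,mx,qu,qv,qx,uv,ux,vx
∂2: piv[ajm,ajq,ajx,amv,amx,aqx,jqv,jvx,quv,qux] rk=10  ker:jmx,jqx
∂1c = −{a} + {i} − 2·{j} + {m} − {q} + {u} + {v}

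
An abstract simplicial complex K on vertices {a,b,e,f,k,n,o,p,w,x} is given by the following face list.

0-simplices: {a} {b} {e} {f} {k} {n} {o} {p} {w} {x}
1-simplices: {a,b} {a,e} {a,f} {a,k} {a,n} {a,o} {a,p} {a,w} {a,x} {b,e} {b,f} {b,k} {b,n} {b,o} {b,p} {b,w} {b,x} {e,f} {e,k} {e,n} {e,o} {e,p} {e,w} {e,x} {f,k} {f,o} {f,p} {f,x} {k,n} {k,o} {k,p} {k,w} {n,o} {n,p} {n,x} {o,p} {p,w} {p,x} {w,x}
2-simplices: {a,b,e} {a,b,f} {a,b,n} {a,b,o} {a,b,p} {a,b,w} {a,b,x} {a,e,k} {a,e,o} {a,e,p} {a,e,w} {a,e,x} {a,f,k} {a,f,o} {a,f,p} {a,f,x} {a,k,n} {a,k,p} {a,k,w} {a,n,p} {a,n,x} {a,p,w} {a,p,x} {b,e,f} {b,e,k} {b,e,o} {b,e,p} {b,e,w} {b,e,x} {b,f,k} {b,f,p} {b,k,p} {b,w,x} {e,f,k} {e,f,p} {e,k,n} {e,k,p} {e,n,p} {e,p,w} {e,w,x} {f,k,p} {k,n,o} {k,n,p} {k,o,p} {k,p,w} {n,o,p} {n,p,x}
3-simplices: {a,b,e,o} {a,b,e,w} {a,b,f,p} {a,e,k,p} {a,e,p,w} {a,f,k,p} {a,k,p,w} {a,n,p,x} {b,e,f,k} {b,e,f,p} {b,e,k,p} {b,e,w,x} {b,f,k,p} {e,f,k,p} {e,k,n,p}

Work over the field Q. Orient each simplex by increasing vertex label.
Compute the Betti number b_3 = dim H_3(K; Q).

n_0=10 n_1=39 n_2=47 n_3=15  [Q]
∂1: piv[ab,ae,af,ak,an,ao,ap,aw,ax] rk=9  ker:be,bf,bk,bn,bo,bp,bw,bx,ef,ek,en,eo,ep,ew,ex,fk,fo,fp,fx,kn,ko,kp,kw,no,np,nx,op,pw,px,wx
∂2: piv[abe,abf,abn,abo,abp,abw,abx,aek,aeo,aep,aew,aex,afk,afo,afp,afx,akn,akp,akw,anp,anx,apw,apx,bef,bek,bwx,ekn,kno,kop] rk=29  ker:beo,bep,bew,bex,bfk,bfp,bkp,efk,efp,ekp,enp,epw,ewx,fkp,knp,kpw,nop,npx
∂3: piv[abeo,abew,abfp,aekp,aepw,afkp,akpw,anpx,befk,befp,bekp,bewx,bfkp,eknp] rk=14  ker:efkp
b_3=(15−14)−0=1

b_3=1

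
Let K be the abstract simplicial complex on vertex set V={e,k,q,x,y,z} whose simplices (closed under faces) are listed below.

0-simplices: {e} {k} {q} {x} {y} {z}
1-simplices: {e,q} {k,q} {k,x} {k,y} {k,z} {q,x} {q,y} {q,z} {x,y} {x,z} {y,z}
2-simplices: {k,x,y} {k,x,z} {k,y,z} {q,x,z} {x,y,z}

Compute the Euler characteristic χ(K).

n_0=6 n_1=11 n_2=5
χ=+6−11+5=0

χ(K)=0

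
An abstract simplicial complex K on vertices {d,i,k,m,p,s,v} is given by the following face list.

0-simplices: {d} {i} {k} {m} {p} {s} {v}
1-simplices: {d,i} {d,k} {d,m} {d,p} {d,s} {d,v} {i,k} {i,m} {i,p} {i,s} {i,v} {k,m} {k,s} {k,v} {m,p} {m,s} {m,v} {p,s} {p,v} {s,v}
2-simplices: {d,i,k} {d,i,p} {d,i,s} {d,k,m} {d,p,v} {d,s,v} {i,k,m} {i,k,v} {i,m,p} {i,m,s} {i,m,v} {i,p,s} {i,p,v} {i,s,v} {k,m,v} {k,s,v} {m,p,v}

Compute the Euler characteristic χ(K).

χ(K)=4

n_0=7 n_1=20 n_2=17
χ=+7−20+17=4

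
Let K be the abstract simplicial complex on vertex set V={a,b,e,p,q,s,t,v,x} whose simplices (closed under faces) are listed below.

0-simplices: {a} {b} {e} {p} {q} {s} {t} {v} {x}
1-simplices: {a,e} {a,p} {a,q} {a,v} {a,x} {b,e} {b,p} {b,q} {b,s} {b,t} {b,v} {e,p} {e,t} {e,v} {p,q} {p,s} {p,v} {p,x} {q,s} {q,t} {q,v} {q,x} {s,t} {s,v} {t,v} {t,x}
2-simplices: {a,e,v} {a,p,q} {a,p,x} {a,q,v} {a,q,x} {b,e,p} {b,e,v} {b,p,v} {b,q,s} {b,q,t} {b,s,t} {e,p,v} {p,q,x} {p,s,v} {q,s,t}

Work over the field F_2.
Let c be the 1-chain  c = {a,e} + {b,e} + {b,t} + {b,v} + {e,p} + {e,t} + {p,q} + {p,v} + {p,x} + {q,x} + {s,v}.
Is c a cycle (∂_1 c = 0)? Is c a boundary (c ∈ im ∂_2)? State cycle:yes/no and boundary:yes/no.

cycle:no boundary:no

n_0=9 n_1=26 n_2=15  [Z2]
∂1: piv[ae,ap,aq,av,ax,be,bs,bt] rk=8  ker:bp,bq,bv,ep,et,ev,pq,ps,pv,px,qs,qt,qv,qx,st,sv,tv,tx
∂2: piv[aev,apq,apx,aqv,aqx,bep,bev,bpv,bqs,bqt,bst,psv] rk=12  ker:epv,pqx,qst
∂1c = {a} + {b} + {s} + {v}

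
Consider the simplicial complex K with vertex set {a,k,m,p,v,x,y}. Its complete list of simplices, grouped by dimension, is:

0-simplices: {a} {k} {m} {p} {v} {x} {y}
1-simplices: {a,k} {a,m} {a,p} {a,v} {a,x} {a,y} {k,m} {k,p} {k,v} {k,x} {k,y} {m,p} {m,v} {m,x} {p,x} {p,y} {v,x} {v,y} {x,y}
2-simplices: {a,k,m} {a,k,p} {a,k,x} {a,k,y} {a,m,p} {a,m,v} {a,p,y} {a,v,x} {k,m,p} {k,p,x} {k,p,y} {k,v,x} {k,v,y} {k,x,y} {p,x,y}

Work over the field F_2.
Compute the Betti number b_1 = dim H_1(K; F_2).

b_1=1

n_0=7 n_1=19 n_2=15  [Z2]
∂1: piv[ak,am,ap,av,ax,ay] rk=6  ker:km,kp,kv,kx,ky,mp,mv,mx,px,py,vx,vy,xy
∂2: piv[akm,akp,akx,aky,amp,amv,apy,avx,kpx,kvx,kvy,kxy] rk=12  ker:kmp,kpy,pxy
b_1=(19−6)−12=1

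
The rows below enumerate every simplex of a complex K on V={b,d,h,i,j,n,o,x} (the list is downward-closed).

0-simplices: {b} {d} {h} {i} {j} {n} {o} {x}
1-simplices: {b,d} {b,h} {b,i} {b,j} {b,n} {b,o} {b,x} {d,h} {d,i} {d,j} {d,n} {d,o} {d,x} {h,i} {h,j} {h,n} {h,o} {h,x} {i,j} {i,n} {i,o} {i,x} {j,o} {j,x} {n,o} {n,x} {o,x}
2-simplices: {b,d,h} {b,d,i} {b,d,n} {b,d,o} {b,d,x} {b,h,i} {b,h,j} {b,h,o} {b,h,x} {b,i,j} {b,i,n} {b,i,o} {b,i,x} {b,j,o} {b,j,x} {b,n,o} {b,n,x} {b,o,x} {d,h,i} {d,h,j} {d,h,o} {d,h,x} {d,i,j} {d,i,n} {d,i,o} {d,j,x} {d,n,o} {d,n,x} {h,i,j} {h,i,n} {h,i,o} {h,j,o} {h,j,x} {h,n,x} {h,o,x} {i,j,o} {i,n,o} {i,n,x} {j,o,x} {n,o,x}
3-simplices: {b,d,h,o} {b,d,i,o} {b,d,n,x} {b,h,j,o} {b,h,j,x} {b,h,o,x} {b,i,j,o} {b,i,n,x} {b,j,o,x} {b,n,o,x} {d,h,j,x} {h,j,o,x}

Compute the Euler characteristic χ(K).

χ(K)=9

n_0=8 n_1=27 n_2=40 n_3=12
χ=+8−27+40−12=9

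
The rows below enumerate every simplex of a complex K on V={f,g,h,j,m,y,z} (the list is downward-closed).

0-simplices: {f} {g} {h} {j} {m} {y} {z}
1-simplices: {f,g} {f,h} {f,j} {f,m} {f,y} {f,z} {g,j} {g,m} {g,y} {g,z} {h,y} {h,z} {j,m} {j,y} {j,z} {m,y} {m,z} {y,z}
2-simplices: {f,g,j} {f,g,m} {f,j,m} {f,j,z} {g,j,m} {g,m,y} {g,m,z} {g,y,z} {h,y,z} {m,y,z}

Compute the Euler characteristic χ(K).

χ(K)=-1

n_0=7 n_1=18 n_2=10
χ=+7−18+10=-1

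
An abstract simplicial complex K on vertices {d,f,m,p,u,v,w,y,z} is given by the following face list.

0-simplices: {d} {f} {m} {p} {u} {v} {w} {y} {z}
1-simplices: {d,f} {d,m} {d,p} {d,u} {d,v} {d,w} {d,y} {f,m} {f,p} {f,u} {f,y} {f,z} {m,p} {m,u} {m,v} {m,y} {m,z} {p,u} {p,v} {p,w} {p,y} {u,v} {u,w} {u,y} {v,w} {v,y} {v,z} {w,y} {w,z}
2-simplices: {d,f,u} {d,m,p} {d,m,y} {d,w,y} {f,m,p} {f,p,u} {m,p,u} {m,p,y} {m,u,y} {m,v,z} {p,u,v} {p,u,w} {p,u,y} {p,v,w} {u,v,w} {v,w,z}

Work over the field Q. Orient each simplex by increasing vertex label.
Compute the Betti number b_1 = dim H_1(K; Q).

b_1=7

n_0=9 n_1=29 n_2=16  [Q]
∂1: piv[df,dm,dp,du,dv,dw,dy,fz] rk=8  ker:fm,fp,fu,fy,mp,mu,mv,my,mz,pu,pv,pw,py,uv,uw,uy,vw,vy,vz,wy,wz
∂2: piv[dfu,dmp,dmy,dwy,fmp,fpu,mpu,mpy,muy,mvz,puv,puw,pvw,vwz] rk=14  ker:puy,uvw
b_1=(29−8)−14=7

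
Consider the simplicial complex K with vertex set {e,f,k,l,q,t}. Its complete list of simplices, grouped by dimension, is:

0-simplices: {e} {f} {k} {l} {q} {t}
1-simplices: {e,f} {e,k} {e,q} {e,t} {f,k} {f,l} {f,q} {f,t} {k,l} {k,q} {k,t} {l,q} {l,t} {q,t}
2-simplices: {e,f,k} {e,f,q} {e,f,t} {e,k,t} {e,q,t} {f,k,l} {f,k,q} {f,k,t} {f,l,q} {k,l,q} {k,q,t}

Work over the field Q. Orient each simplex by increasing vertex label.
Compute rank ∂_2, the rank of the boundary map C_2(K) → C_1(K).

rank∂_2=8

n_0=6 n_1=14 n_2=11  [Q]
∂1: piv[ef,ek,eq,et,fl] rk=5  ker:fk,fq,ft,kl,kq,kt,lq,lt,qt
∂2: piv[efk,efq,eft,ekt,eqt,fkl,fkq,flq] rk=8  ker:fkt,klq,kqt
rk∂_2=8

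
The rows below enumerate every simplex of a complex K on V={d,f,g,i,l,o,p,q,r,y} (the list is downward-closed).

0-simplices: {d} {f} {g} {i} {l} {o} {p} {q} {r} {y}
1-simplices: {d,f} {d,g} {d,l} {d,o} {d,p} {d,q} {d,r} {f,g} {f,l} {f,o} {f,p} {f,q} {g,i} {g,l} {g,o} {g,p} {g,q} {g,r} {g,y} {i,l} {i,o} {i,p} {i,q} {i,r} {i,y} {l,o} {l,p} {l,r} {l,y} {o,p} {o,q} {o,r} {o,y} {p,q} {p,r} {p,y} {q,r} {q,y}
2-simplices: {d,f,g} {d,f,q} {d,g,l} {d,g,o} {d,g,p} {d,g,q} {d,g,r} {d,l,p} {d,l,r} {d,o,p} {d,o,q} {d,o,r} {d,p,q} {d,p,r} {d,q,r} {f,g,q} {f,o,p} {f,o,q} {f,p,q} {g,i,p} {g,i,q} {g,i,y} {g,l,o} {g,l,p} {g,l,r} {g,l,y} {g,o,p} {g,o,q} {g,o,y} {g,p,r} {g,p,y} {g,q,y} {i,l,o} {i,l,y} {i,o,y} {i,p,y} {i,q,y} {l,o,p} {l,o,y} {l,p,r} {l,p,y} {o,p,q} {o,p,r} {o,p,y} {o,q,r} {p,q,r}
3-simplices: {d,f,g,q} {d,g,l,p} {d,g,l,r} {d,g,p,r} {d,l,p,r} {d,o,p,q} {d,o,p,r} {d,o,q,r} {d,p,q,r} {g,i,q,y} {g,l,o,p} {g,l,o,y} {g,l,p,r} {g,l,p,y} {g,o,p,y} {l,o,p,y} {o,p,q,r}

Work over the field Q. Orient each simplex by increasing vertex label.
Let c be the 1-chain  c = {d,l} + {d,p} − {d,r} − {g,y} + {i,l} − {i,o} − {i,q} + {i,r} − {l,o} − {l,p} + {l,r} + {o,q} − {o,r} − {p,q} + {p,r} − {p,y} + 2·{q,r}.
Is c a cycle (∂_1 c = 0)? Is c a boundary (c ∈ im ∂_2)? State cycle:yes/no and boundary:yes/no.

cycle:no boundary:no

n_0=10 n_1=38 n_2=46 n_3=17  [Q]
∂1: piv[df,dg,dl,do,dp,dq,dr,gi,gy] rk=9  ker:fg,fl,fo,fp,fq,gl,go,gp,gq,gr,il,io,ip,iq,ir,iy,lo,lp,lr,ly,op,oq,or,oy,pq,pr,py,qr,qy
∂2: piv[dfg,dfq,dgl,dgo,dgp,dgq,dgr,dlp,dlr,dop,doq,dor,dpq,dpr,dqr,fop,foq,gip,giq,giy,glo,gly,goy,gpy,gqy,ilo,ily] rk=27  ker:fgq,fpq,glp,glr,gop,goq,gpr,ioy,ipy,iqy,lop,loy,lpr,lpy,opq,opr,opy,oqr,pqr
∂3: piv[dfgq,dglp,dglr,dgpr,dlpr,dopq,dopr,doqr,dpqr,giqy,glop,gloy,glpy,gopy] rk=14  ker:glpr,lopy,opqr
∂1c = −{d} + {g} + 3·{l} − 2·{o} + {p} − 3·{q} + 3·{r} − 2·{y}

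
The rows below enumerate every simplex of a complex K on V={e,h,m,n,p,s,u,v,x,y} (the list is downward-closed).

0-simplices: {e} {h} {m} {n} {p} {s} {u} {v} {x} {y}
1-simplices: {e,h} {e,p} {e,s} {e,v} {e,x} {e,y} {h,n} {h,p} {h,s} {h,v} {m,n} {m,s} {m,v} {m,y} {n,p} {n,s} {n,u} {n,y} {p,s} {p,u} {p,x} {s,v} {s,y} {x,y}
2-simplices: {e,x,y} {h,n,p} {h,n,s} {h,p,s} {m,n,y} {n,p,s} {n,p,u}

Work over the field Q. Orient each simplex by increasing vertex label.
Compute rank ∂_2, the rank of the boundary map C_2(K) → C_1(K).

n_0=10 n_1=24 n_2=7  [Q]
∂1: piv[eh,ep,es,ev,ex,ey,hn,mn,nu] rk=9  ker:hp,hs,hv,ms,mv,my,np,ns,ny,ps,pu,px,sv,sy,xy
∂2: piv[exy,hnp,hns,hps,mny,npu] rk=6  ker:nps
rk∂_2=6

rank∂_2=6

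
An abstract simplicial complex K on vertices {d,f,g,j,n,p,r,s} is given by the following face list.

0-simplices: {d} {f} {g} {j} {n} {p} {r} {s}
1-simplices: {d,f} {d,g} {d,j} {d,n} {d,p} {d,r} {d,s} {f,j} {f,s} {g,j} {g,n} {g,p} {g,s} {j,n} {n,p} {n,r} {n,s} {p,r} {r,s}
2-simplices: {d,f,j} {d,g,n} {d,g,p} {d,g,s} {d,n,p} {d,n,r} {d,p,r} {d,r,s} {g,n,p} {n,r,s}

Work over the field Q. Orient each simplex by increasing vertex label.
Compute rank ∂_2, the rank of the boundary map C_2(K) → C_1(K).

rank∂_2=9

n_0=8 n_1=19 n_2=10  [Q]
∂1: piv[df,dg,dj,dn,dp,dr,ds] rk=7  ker:fj,fs,gj,gn,gp,gs,jn,np,nr,ns,pr,rs
∂2: piv[dfj,dgn,dgp,dgs,dnp,dnr,dpr,drs,nrs] rk=9  ker:gnp
rk∂_2=9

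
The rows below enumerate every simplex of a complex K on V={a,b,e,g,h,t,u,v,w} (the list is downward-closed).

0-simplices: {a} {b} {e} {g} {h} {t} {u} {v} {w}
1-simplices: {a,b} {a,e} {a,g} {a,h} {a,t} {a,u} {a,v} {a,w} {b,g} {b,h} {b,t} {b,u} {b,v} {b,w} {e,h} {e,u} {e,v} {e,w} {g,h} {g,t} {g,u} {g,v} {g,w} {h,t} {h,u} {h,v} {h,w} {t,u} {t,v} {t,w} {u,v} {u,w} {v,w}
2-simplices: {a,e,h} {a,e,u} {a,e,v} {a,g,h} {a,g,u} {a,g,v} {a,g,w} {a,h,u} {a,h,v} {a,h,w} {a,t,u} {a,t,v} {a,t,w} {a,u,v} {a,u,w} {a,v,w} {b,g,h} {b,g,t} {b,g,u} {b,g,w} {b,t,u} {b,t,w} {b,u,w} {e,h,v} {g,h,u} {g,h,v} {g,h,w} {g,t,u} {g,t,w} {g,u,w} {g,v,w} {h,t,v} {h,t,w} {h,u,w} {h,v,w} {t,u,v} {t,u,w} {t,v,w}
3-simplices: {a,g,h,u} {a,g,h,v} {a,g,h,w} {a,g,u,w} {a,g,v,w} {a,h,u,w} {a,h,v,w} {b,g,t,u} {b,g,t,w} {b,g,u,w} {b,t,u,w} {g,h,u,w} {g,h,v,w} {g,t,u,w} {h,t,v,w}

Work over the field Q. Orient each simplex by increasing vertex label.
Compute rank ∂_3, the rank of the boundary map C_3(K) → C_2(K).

rank∂_3=12

n_0=9 n_1=33 n_2=38 n_3=15  [Q]
∂1: piv[ab,ae,ag,ah,at,au,av,aw] rk=8  ker:bg,bh,bt,bu,bv,bw,eh,eu,ev,ew,gh,gt,gu,gv,gw,ht,hu,hv,hw,tu,tv,tw,uv,uw,vw
∂2: piv[aeh,aeu,aev,agh,agu,agv,agw,ahu,ahv,ahw,atu,atv,atw,auv,auw,avw,bgh,bgt,bgu,bgw,btu,htv] rk=22  ker:btw,buw,ehv,ghu,ghv,ghw,gtu,gtw,guw,gvw,htw,huw,hvw,tuv,tuw,tvw
∂3: piv[aghu,aghv,aghw,aguw,agvw,ahuw,ahvw,bgtu,bgtw,bguw,btuw,htvw] rk=12  ker:ghuw,ghvw,gtuw
rk∂_3=12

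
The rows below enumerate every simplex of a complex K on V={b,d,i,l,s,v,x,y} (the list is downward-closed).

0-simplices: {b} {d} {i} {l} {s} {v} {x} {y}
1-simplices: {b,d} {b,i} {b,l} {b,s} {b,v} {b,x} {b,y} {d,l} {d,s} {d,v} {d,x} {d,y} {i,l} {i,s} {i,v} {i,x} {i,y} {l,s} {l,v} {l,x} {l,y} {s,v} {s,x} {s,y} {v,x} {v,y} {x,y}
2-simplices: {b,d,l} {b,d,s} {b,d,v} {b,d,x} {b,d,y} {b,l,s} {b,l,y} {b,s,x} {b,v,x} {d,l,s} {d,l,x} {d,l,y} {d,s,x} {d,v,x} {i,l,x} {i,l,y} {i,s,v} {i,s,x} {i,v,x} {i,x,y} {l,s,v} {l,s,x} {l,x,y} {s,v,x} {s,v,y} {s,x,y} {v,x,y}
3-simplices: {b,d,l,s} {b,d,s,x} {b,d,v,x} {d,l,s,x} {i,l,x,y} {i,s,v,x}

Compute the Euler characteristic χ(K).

χ(K)=2

n_0=8 n_1=27 n_2=27 n_3=6
χ=+8−27+27−6=2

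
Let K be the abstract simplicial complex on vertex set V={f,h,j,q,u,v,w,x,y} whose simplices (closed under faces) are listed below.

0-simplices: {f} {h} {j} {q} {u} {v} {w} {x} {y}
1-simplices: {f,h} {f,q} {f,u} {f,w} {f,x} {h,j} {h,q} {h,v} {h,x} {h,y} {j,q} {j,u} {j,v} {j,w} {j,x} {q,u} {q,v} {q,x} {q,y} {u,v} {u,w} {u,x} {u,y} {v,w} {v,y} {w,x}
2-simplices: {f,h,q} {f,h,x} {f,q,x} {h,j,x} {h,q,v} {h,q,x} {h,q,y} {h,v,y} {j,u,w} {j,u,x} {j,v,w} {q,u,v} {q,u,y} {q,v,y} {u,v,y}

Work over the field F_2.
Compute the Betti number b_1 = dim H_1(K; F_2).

b_1=6

n_0=9 n_1=26 n_2=15  [Z2]
∂1: piv[fh,fq,fu,fw,fx,hj,hv,hy] rk=8  ker:hq,hx,jq,ju,jv,jw,jx,qu,qv,qx,qy,uv,uw,ux,uy,vw,vy,wx
∂2: piv[fhq,fhx,fqx,hjx,hqv,hqy,hvy,juw,jux,jvw,quv,quy] rk=12  ker:hqx,qvy,uvy
b_1=(26−8)−12=6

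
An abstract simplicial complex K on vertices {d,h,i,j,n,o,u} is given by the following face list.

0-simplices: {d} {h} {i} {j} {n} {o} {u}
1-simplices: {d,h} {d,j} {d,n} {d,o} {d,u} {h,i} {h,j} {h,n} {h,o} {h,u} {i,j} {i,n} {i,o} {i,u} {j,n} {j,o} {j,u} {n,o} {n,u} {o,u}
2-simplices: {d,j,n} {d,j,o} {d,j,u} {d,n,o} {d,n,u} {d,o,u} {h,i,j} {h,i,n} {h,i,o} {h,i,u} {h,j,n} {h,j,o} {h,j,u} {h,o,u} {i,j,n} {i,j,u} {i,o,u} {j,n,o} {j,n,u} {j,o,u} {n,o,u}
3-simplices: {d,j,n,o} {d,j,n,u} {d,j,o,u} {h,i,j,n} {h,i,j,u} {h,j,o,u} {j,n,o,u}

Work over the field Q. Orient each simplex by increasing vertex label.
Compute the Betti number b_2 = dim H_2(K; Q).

b_2=1

n_0=7 n_1=20 n_2=21 n_3=7  [Q]
∂1: piv[dh,dj,dn,do,du,hi] rk=6  ker:hj,hn,ho,hu,ij,in,io,iu,jn,jo,ju,no,nu,ou
∂2: piv[djn,djo,dju,dno,dnu,dou,hij,hin,hio,hiu,hjn,hjo,hju] rk=13  ker:hou,ijn,iju,iou,jno,jnu,jou,nou
∂3: piv[djno,djnu,djou,hijn,hiju,hjou,jnou] rk=7
b_2=(21−13)−7=1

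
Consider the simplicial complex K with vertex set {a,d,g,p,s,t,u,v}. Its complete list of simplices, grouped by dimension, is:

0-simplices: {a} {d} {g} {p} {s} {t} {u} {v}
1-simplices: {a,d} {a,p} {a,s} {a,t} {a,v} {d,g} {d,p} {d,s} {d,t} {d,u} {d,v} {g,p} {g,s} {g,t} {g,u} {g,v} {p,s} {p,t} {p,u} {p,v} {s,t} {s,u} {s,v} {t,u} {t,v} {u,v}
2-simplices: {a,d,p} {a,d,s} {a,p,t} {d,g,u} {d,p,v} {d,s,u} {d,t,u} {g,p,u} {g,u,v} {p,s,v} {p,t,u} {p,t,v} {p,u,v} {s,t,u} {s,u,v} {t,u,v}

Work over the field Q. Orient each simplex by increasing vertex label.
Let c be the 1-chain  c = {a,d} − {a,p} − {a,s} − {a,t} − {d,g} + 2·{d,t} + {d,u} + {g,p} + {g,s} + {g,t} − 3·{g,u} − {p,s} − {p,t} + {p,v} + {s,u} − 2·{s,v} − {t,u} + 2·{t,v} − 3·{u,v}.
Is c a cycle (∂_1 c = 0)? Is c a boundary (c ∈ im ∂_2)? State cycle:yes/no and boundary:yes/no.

cycle:no boundary:no

n_0=8 n_1=26 n_2=16  [Q]
∂1: piv[ad,ap,as,at,av,dg,du] rk=7  ker:dp,ds,dt,dv,gp,gs,gt,gu,gv,ps,pt,pu,pv,st,su,sv,tu,tv,uv
∂2: piv[adp,ads,apt,dgu,dpv,dsu,dtu,gpu,guv,psv,ptu,ptv,puv,stu,suv] rk=15  ker:tuv
∂1c = 2·{a} − {d} − {g} + {p} + {u} − 2·{v}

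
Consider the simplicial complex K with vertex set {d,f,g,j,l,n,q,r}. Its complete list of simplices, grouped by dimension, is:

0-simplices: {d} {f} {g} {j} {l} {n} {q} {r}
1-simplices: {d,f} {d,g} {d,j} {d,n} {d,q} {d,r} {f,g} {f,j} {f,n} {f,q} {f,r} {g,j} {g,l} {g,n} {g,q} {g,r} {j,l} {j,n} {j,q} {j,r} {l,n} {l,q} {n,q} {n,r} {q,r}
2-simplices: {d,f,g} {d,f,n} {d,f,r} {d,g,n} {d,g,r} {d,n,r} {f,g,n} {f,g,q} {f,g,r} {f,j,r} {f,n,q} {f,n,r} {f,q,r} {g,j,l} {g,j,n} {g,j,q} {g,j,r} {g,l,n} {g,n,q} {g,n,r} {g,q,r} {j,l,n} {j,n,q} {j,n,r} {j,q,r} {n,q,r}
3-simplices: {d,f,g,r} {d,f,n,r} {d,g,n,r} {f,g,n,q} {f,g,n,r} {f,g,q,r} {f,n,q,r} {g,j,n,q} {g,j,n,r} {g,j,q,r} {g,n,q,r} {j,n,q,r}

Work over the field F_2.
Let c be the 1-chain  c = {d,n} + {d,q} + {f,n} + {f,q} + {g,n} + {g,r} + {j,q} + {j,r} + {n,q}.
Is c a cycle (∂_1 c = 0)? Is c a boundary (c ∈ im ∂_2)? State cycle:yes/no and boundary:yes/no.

cycle:yes boundary:no

n_0=8 n_1=25 n_2=26 n_3=12  [Z2]
∂1: piv[df,dg,dj,dn,dq,dr,gl] rk=7  ker:fg,fj,fn,fq,fr,gj,gn,gq,gr,jl,jn,jq,jr,ln,lq,nq,nr,qr
∂2: piv[dfg,dfn,dfr,dgn,dgr,dnr,fgq,fjr,fnq,fqr,gjl,gjn,gjq,gjr,gln] rk=15  ker:fgn,fgr,fnr,gnq,gnr,gqr,jln,jnq,jnr,jqr,nqr
∂3: piv[dfgr,dfnr,dgnr,fgnq,fgnr,fgqr,fnqr,gjnq,gjnr,gjqr] rk=10  ker:gnqr,jnqr
∂1c = 0
c vs im∂2: residual ≠ 0 ⇒ not boundary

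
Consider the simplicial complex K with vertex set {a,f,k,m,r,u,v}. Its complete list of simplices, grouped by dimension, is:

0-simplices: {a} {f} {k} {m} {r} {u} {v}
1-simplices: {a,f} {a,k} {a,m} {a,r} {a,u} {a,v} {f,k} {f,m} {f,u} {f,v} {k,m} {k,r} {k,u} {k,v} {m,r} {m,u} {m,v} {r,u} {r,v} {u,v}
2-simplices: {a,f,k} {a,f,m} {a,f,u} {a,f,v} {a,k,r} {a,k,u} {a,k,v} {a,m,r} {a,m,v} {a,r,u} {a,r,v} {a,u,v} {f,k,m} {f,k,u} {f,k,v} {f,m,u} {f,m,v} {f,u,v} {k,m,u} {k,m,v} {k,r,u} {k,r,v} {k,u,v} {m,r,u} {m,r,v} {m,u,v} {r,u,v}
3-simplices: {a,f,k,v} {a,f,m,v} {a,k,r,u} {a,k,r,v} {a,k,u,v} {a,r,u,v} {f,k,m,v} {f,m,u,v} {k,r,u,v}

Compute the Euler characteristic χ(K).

χ(K)=5

n_0=7 n_1=20 n_2=27 n_3=9
χ=+7−20+27−9=5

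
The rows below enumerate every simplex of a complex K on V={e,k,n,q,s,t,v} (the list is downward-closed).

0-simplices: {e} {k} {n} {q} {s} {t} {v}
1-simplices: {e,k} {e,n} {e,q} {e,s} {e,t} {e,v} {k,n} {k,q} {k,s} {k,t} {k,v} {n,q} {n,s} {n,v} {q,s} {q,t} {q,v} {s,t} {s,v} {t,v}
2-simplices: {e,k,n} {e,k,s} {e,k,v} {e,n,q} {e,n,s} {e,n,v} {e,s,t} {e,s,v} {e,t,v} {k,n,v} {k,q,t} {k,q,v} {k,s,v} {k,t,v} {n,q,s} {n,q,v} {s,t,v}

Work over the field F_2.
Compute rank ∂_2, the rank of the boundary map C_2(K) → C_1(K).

n_0=7 n_1=20 n_2=17  [Z2]
∂1: piv[ek,en,eq,es,et,ev] rk=6  ker:kn,kq,ks,kt,kv,nq,ns,nv,qs,qt,qv,st,sv,tv
∂2: piv[ekn,eks,ekv,enq,ens,env,est,esv,etv,kqt,kqv,ktv,nqs,nqv] rk=14  ker:knv,ksv,stv
rk∂_2=14

rank∂_2=14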